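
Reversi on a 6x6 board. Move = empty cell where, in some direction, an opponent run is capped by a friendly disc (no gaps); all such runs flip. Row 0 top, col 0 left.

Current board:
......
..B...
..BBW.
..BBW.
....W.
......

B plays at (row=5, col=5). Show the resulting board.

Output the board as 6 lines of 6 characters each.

Place B at (5,5); scan 8 dirs for brackets.
Dir NW: opp run (4,4) capped by B -> flip
Dir N: first cell '.' (not opp) -> no flip
Dir NE: edge -> no flip
Dir W: first cell '.' (not opp) -> no flip
Dir E: edge -> no flip
Dir SW: edge -> no flip
Dir S: edge -> no flip
Dir SE: edge -> no flip
All flips: (4,4)

Answer: ......
..B...
..BBW.
..BBW.
....B.
.....B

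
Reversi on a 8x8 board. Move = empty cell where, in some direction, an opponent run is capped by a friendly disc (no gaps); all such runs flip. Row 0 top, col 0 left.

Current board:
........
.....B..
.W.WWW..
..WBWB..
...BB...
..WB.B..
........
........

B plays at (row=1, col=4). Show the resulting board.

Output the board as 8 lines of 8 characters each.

Answer: ........
....BB..
.W.WBW..
..WBBB..
...BB...
..WB.B..
........
........

Derivation:
Place B at (1,4); scan 8 dirs for brackets.
Dir NW: first cell '.' (not opp) -> no flip
Dir N: first cell '.' (not opp) -> no flip
Dir NE: first cell '.' (not opp) -> no flip
Dir W: first cell '.' (not opp) -> no flip
Dir E: first cell 'B' (not opp) -> no flip
Dir SW: opp run (2,3) (3,2), next='.' -> no flip
Dir S: opp run (2,4) (3,4) capped by B -> flip
Dir SE: opp run (2,5), next='.' -> no flip
All flips: (2,4) (3,4)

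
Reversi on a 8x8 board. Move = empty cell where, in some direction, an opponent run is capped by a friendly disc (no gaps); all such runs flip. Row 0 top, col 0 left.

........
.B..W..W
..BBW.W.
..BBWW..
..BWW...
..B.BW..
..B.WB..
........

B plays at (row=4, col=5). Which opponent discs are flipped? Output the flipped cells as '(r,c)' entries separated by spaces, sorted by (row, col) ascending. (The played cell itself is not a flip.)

Dir NW: opp run (3,4) capped by B -> flip
Dir N: opp run (3,5), next='.' -> no flip
Dir NE: first cell '.' (not opp) -> no flip
Dir W: opp run (4,4) (4,3) capped by B -> flip
Dir E: first cell '.' (not opp) -> no flip
Dir SW: first cell 'B' (not opp) -> no flip
Dir S: opp run (5,5) capped by B -> flip
Dir SE: first cell '.' (not opp) -> no flip

Answer: (3,4) (4,3) (4,4) (5,5)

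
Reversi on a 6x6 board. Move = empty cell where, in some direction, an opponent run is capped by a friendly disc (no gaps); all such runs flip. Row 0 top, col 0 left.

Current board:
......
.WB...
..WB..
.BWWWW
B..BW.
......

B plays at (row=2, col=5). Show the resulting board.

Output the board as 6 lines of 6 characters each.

Place B at (2,5); scan 8 dirs for brackets.
Dir NW: first cell '.' (not opp) -> no flip
Dir N: first cell '.' (not opp) -> no flip
Dir NE: edge -> no flip
Dir W: first cell '.' (not opp) -> no flip
Dir E: edge -> no flip
Dir SW: opp run (3,4) capped by B -> flip
Dir S: opp run (3,5), next='.' -> no flip
Dir SE: edge -> no flip
All flips: (3,4)

Answer: ......
.WB...
..WB.B
.BWWBW
B..BW.
......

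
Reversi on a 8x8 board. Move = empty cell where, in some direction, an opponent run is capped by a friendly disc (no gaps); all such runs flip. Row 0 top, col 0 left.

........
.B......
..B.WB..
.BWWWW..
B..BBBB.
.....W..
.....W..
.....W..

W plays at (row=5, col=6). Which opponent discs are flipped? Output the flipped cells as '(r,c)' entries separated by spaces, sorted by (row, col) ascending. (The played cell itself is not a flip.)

Answer: (4,5)

Derivation:
Dir NW: opp run (4,5) capped by W -> flip
Dir N: opp run (4,6), next='.' -> no flip
Dir NE: first cell '.' (not opp) -> no flip
Dir W: first cell 'W' (not opp) -> no flip
Dir E: first cell '.' (not opp) -> no flip
Dir SW: first cell 'W' (not opp) -> no flip
Dir S: first cell '.' (not opp) -> no flip
Dir SE: first cell '.' (not opp) -> no flip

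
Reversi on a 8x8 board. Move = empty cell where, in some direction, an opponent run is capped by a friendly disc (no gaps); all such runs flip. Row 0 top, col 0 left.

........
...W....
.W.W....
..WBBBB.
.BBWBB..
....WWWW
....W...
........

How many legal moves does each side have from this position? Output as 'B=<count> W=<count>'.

Answer: B=12 W=9

Derivation:
-- B to move --
(0,2): no bracket -> illegal
(0,3): flips 2 -> legal
(0,4): no bracket -> illegal
(1,0): no bracket -> illegal
(1,1): no bracket -> illegal
(1,2): flips 1 -> legal
(1,4): flips 2 -> legal
(2,0): no bracket -> illegal
(2,2): flips 1 -> legal
(2,4): no bracket -> illegal
(3,0): no bracket -> illegal
(3,1): flips 1 -> legal
(4,6): no bracket -> illegal
(4,7): no bracket -> illegal
(5,2): flips 1 -> legal
(5,3): flips 1 -> legal
(6,3): flips 1 -> legal
(6,5): flips 1 -> legal
(6,6): flips 1 -> legal
(6,7): flips 1 -> legal
(7,3): no bracket -> illegal
(7,4): flips 2 -> legal
(7,5): no bracket -> illegal
B mobility = 12
-- W to move --
(2,2): flips 2 -> legal
(2,4): flips 2 -> legal
(2,5): flips 3 -> legal
(2,6): no bracket -> illegal
(2,7): flips 2 -> legal
(3,0): no bracket -> illegal
(3,1): no bracket -> illegal
(3,7): flips 4 -> legal
(4,0): flips 2 -> legal
(4,6): flips 2 -> legal
(4,7): no bracket -> illegal
(5,0): flips 1 -> legal
(5,1): no bracket -> illegal
(5,2): flips 1 -> legal
(5,3): no bracket -> illegal
W mobility = 9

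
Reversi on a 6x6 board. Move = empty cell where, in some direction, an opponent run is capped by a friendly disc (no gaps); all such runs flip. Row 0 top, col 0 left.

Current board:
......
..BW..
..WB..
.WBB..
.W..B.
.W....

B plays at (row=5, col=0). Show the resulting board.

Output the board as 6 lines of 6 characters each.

Answer: ......
..BW..
..WB..
.WBB..
.B..B.
BW....

Derivation:
Place B at (5,0); scan 8 dirs for brackets.
Dir NW: edge -> no flip
Dir N: first cell '.' (not opp) -> no flip
Dir NE: opp run (4,1) capped by B -> flip
Dir W: edge -> no flip
Dir E: opp run (5,1), next='.' -> no flip
Dir SW: edge -> no flip
Dir S: edge -> no flip
Dir SE: edge -> no flip
All flips: (4,1)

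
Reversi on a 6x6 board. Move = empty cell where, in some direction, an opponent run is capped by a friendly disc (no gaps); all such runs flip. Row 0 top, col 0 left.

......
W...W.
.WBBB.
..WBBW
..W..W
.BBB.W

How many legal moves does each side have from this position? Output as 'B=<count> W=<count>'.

Answer: B=5 W=5

Derivation:
-- B to move --
(0,0): no bracket -> illegal
(0,1): no bracket -> illegal
(0,3): no bracket -> illegal
(0,4): flips 1 -> legal
(0,5): flips 1 -> legal
(1,1): no bracket -> illegal
(1,2): no bracket -> illegal
(1,3): no bracket -> illegal
(1,5): no bracket -> illegal
(2,0): flips 1 -> legal
(2,5): no bracket -> illegal
(3,0): no bracket -> illegal
(3,1): flips 2 -> legal
(4,1): flips 1 -> legal
(4,3): no bracket -> illegal
(4,4): no bracket -> illegal
(5,4): no bracket -> illegal
B mobility = 5
-- W to move --
(1,1): no bracket -> illegal
(1,2): flips 3 -> legal
(1,3): flips 1 -> legal
(1,5): flips 2 -> legal
(2,5): flips 3 -> legal
(3,1): no bracket -> illegal
(4,0): no bracket -> illegal
(4,1): no bracket -> illegal
(4,3): no bracket -> illegal
(4,4): flips 2 -> legal
(5,0): no bracket -> illegal
(5,4): no bracket -> illegal
W mobility = 5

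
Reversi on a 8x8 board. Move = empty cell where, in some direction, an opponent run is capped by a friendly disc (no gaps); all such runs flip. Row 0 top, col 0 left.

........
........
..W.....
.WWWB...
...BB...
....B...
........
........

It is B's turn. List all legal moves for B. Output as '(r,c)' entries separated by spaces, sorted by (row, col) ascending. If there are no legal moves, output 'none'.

Answer: (1,1) (2,1) (2,3) (3,0)

Derivation:
(1,1): flips 2 -> legal
(1,2): no bracket -> illegal
(1,3): no bracket -> illegal
(2,0): no bracket -> illegal
(2,1): flips 1 -> legal
(2,3): flips 1 -> legal
(2,4): no bracket -> illegal
(3,0): flips 3 -> legal
(4,0): no bracket -> illegal
(4,1): no bracket -> illegal
(4,2): no bracket -> illegal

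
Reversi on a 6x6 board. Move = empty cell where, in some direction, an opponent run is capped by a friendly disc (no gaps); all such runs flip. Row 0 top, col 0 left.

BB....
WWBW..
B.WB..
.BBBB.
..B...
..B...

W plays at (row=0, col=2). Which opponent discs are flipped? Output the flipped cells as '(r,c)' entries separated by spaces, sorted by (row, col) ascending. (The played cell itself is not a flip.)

Dir NW: edge -> no flip
Dir N: edge -> no flip
Dir NE: edge -> no flip
Dir W: opp run (0,1) (0,0), next=edge -> no flip
Dir E: first cell '.' (not opp) -> no flip
Dir SW: first cell 'W' (not opp) -> no flip
Dir S: opp run (1,2) capped by W -> flip
Dir SE: first cell 'W' (not opp) -> no flip

Answer: (1,2)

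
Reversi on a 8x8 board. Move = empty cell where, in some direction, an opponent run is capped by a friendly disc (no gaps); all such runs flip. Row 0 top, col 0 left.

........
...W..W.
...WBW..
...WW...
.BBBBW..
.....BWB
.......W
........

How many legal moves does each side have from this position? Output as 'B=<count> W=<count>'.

Answer: B=8 W=11

Derivation:
-- B to move --
(0,2): flips 1 -> legal
(0,3): flips 3 -> legal
(0,4): no bracket -> illegal
(0,5): no bracket -> illegal
(0,6): no bracket -> illegal
(0,7): flips 3 -> legal
(1,2): no bracket -> illegal
(1,4): no bracket -> illegal
(1,5): no bracket -> illegal
(1,7): no bracket -> illegal
(2,2): flips 2 -> legal
(2,6): flips 1 -> legal
(2,7): no bracket -> illegal
(3,2): no bracket -> illegal
(3,5): flips 1 -> legal
(3,6): no bracket -> illegal
(4,6): flips 1 -> legal
(4,7): no bracket -> illegal
(5,4): no bracket -> illegal
(6,5): no bracket -> illegal
(6,6): no bracket -> illegal
(7,6): no bracket -> illegal
(7,7): flips 1 -> legal
B mobility = 8
-- W to move --
(1,4): flips 1 -> legal
(1,5): flips 1 -> legal
(3,0): no bracket -> illegal
(3,1): no bracket -> illegal
(3,2): no bracket -> illegal
(3,5): flips 1 -> legal
(4,0): flips 4 -> legal
(4,6): no bracket -> illegal
(4,7): flips 1 -> legal
(5,0): no bracket -> illegal
(5,1): flips 1 -> legal
(5,2): flips 1 -> legal
(5,3): flips 1 -> legal
(5,4): flips 2 -> legal
(6,4): no bracket -> illegal
(6,5): flips 1 -> legal
(6,6): flips 2 -> legal
W mobility = 11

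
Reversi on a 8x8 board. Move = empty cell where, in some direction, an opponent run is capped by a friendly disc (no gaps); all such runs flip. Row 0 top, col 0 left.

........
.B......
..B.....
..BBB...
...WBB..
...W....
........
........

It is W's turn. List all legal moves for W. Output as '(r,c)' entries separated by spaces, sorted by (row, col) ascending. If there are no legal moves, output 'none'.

Answer: (2,1) (2,3) (2,5) (3,5) (4,6)

Derivation:
(0,0): no bracket -> illegal
(0,1): no bracket -> illegal
(0,2): no bracket -> illegal
(1,0): no bracket -> illegal
(1,2): no bracket -> illegal
(1,3): no bracket -> illegal
(2,0): no bracket -> illegal
(2,1): flips 1 -> legal
(2,3): flips 1 -> legal
(2,4): no bracket -> illegal
(2,5): flips 1 -> legal
(3,1): no bracket -> illegal
(3,5): flips 1 -> legal
(3,6): no bracket -> illegal
(4,1): no bracket -> illegal
(4,2): no bracket -> illegal
(4,6): flips 2 -> legal
(5,4): no bracket -> illegal
(5,5): no bracket -> illegal
(5,6): no bracket -> illegal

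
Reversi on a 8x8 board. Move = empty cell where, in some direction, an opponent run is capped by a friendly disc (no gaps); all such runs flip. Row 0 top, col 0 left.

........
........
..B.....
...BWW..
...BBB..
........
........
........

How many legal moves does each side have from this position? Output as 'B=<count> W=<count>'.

Answer: B=5 W=6

Derivation:
-- B to move --
(2,3): flips 1 -> legal
(2,4): flips 1 -> legal
(2,5): flips 2 -> legal
(2,6): flips 1 -> legal
(3,6): flips 2 -> legal
(4,6): no bracket -> illegal
B mobility = 5
-- W to move --
(1,1): no bracket -> illegal
(1,2): no bracket -> illegal
(1,3): no bracket -> illegal
(2,1): no bracket -> illegal
(2,3): no bracket -> illegal
(2,4): no bracket -> illegal
(3,1): no bracket -> illegal
(3,2): flips 1 -> legal
(3,6): no bracket -> illegal
(4,2): no bracket -> illegal
(4,6): no bracket -> illegal
(5,2): flips 1 -> legal
(5,3): flips 1 -> legal
(5,4): flips 1 -> legal
(5,5): flips 1 -> legal
(5,6): flips 1 -> legal
W mobility = 6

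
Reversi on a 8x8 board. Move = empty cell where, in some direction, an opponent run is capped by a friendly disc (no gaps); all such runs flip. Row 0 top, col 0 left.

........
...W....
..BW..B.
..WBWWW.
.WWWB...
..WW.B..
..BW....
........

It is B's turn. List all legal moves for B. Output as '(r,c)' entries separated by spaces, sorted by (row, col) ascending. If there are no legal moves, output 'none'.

Answer: (0,3) (0,4) (2,4) (3,1) (3,7) (4,0) (4,6) (5,1) (6,4) (7,3)

Derivation:
(0,2): no bracket -> illegal
(0,3): flips 2 -> legal
(0,4): flips 1 -> legal
(1,2): no bracket -> illegal
(1,4): no bracket -> illegal
(2,1): no bracket -> illegal
(2,4): flips 2 -> legal
(2,5): no bracket -> illegal
(2,7): no bracket -> illegal
(3,0): no bracket -> illegal
(3,1): flips 1 -> legal
(3,7): flips 3 -> legal
(4,0): flips 3 -> legal
(4,5): no bracket -> illegal
(4,6): flips 1 -> legal
(4,7): no bracket -> illegal
(5,0): no bracket -> illegal
(5,1): flips 1 -> legal
(5,4): no bracket -> illegal
(6,1): no bracket -> illegal
(6,4): flips 1 -> legal
(7,2): no bracket -> illegal
(7,3): flips 3 -> legal
(7,4): no bracket -> illegal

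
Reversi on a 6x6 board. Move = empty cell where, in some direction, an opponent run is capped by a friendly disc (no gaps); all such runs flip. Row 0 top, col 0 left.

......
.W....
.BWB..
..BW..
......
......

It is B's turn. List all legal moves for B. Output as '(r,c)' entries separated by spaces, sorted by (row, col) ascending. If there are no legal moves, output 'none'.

(0,0): no bracket -> illegal
(0,1): flips 1 -> legal
(0,2): no bracket -> illegal
(1,0): no bracket -> illegal
(1,2): flips 1 -> legal
(1,3): no bracket -> illegal
(2,0): no bracket -> illegal
(2,4): no bracket -> illegal
(3,1): no bracket -> illegal
(3,4): flips 1 -> legal
(4,2): no bracket -> illegal
(4,3): flips 1 -> legal
(4,4): no bracket -> illegal

Answer: (0,1) (1,2) (3,4) (4,3)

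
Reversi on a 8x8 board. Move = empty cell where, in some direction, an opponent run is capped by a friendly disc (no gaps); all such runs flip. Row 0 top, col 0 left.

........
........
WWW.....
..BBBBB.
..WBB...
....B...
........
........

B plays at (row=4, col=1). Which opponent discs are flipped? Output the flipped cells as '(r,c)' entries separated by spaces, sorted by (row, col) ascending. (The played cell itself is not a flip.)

Dir NW: first cell '.' (not opp) -> no flip
Dir N: first cell '.' (not opp) -> no flip
Dir NE: first cell 'B' (not opp) -> no flip
Dir W: first cell '.' (not opp) -> no flip
Dir E: opp run (4,2) capped by B -> flip
Dir SW: first cell '.' (not opp) -> no flip
Dir S: first cell '.' (not opp) -> no flip
Dir SE: first cell '.' (not opp) -> no flip

Answer: (4,2)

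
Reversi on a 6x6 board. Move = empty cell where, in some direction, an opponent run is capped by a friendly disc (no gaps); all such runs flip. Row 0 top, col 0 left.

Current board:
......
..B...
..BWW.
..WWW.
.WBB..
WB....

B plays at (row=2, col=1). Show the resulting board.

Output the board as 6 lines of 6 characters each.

Answer: ......
..B...
.BBWW.
..BWW.
.WBB..
WB....

Derivation:
Place B at (2,1); scan 8 dirs for brackets.
Dir NW: first cell '.' (not opp) -> no flip
Dir N: first cell '.' (not opp) -> no flip
Dir NE: first cell 'B' (not opp) -> no flip
Dir W: first cell '.' (not opp) -> no flip
Dir E: first cell 'B' (not opp) -> no flip
Dir SW: first cell '.' (not opp) -> no flip
Dir S: first cell '.' (not opp) -> no flip
Dir SE: opp run (3,2) capped by B -> flip
All flips: (3,2)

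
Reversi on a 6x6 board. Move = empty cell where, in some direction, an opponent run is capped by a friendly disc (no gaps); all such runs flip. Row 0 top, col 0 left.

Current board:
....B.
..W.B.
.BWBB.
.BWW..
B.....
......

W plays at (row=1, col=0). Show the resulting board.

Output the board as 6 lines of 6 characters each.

Answer: ....B.
W.W.B.
.WWBB.
.BWW..
B.....
......

Derivation:
Place W at (1,0); scan 8 dirs for brackets.
Dir NW: edge -> no flip
Dir N: first cell '.' (not opp) -> no flip
Dir NE: first cell '.' (not opp) -> no flip
Dir W: edge -> no flip
Dir E: first cell '.' (not opp) -> no flip
Dir SW: edge -> no flip
Dir S: first cell '.' (not opp) -> no flip
Dir SE: opp run (2,1) capped by W -> flip
All flips: (2,1)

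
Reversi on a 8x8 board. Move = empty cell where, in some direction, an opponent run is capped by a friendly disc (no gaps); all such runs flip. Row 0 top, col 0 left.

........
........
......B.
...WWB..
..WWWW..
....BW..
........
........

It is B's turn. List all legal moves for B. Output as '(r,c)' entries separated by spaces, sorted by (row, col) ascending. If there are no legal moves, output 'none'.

(2,2): no bracket -> illegal
(2,3): no bracket -> illegal
(2,4): flips 2 -> legal
(2,5): no bracket -> illegal
(3,1): no bracket -> illegal
(3,2): flips 3 -> legal
(3,6): flips 1 -> legal
(4,1): no bracket -> illegal
(4,6): no bracket -> illegal
(5,1): no bracket -> illegal
(5,2): no bracket -> illegal
(5,3): flips 1 -> legal
(5,6): flips 1 -> legal
(6,4): no bracket -> illegal
(6,5): flips 2 -> legal
(6,6): no bracket -> illegal

Answer: (2,4) (3,2) (3,6) (5,3) (5,6) (6,5)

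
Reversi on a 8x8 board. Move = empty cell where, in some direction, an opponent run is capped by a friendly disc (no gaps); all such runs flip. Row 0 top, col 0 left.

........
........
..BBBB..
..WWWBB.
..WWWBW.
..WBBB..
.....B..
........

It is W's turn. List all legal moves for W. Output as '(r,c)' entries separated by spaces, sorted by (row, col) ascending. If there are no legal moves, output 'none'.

Answer: (1,1) (1,2) (1,3) (1,4) (1,5) (1,6) (2,6) (3,7) (5,6) (6,2) (6,3) (6,4) (6,6) (7,6)

Derivation:
(1,1): flips 1 -> legal
(1,2): flips 2 -> legal
(1,3): flips 3 -> legal
(1,4): flips 2 -> legal
(1,5): flips 1 -> legal
(1,6): flips 1 -> legal
(2,1): no bracket -> illegal
(2,6): flips 2 -> legal
(2,7): no bracket -> illegal
(3,1): no bracket -> illegal
(3,7): flips 2 -> legal
(4,7): no bracket -> illegal
(5,6): flips 4 -> legal
(6,2): flips 1 -> legal
(6,3): flips 1 -> legal
(6,4): flips 3 -> legal
(6,6): flips 1 -> legal
(7,4): no bracket -> illegal
(7,5): no bracket -> illegal
(7,6): flips 2 -> legal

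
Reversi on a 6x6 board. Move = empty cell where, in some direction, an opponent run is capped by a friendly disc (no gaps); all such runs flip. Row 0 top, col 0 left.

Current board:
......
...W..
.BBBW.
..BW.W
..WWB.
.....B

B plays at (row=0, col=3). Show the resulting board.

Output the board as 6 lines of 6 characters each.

Place B at (0,3); scan 8 dirs for brackets.
Dir NW: edge -> no flip
Dir N: edge -> no flip
Dir NE: edge -> no flip
Dir W: first cell '.' (not opp) -> no flip
Dir E: first cell '.' (not opp) -> no flip
Dir SW: first cell '.' (not opp) -> no flip
Dir S: opp run (1,3) capped by B -> flip
Dir SE: first cell '.' (not opp) -> no flip
All flips: (1,3)

Answer: ...B..
...B..
.BBBW.
..BW.W
..WWB.
.....B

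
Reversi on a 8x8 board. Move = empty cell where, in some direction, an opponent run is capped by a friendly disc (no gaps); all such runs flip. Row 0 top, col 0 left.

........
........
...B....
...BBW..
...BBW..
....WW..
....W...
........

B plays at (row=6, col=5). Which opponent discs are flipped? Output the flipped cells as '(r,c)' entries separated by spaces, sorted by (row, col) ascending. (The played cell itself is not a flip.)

Answer: (5,4)

Derivation:
Dir NW: opp run (5,4) capped by B -> flip
Dir N: opp run (5,5) (4,5) (3,5), next='.' -> no flip
Dir NE: first cell '.' (not opp) -> no flip
Dir W: opp run (6,4), next='.' -> no flip
Dir E: first cell '.' (not opp) -> no flip
Dir SW: first cell '.' (not opp) -> no flip
Dir S: first cell '.' (not opp) -> no flip
Dir SE: first cell '.' (not opp) -> no flip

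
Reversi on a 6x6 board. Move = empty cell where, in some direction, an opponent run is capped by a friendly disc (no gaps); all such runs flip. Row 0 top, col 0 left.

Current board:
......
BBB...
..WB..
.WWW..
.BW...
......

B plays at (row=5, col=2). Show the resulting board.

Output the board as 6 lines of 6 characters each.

Place B at (5,2); scan 8 dirs for brackets.
Dir NW: first cell 'B' (not opp) -> no flip
Dir N: opp run (4,2) (3,2) (2,2) capped by B -> flip
Dir NE: first cell '.' (not opp) -> no flip
Dir W: first cell '.' (not opp) -> no flip
Dir E: first cell '.' (not opp) -> no flip
Dir SW: edge -> no flip
Dir S: edge -> no flip
Dir SE: edge -> no flip
All flips: (2,2) (3,2) (4,2)

Answer: ......
BBB...
..BB..
.WBW..
.BB...
..B...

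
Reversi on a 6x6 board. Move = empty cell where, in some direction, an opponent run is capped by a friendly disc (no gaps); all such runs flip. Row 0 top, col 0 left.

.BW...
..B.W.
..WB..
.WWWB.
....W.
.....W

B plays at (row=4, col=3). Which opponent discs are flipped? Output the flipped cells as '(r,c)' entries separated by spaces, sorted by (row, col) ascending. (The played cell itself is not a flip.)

Dir NW: opp run (3,2), next='.' -> no flip
Dir N: opp run (3,3) capped by B -> flip
Dir NE: first cell 'B' (not opp) -> no flip
Dir W: first cell '.' (not opp) -> no flip
Dir E: opp run (4,4), next='.' -> no flip
Dir SW: first cell '.' (not opp) -> no flip
Dir S: first cell '.' (not opp) -> no flip
Dir SE: first cell '.' (not opp) -> no flip

Answer: (3,3)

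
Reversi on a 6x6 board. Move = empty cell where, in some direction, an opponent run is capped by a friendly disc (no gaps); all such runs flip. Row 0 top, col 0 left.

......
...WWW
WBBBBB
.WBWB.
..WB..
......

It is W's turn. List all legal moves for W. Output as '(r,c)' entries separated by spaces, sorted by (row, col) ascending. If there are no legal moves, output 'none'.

Answer: (1,1) (1,2) (3,5) (4,1) (4,4) (5,3)

Derivation:
(1,0): no bracket -> illegal
(1,1): flips 2 -> legal
(1,2): flips 2 -> legal
(3,0): no bracket -> illegal
(3,5): flips 3 -> legal
(4,1): flips 2 -> legal
(4,4): flips 3 -> legal
(4,5): no bracket -> illegal
(5,2): no bracket -> illegal
(5,3): flips 1 -> legal
(5,4): no bracket -> illegal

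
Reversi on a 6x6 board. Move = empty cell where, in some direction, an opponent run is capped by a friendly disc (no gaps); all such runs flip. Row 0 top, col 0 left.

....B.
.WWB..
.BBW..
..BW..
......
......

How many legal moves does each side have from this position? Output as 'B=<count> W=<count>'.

-- B to move --
(0,0): flips 1 -> legal
(0,1): flips 1 -> legal
(0,2): flips 1 -> legal
(0,3): flips 1 -> legal
(1,0): flips 2 -> legal
(1,4): flips 1 -> legal
(2,0): no bracket -> illegal
(2,4): flips 1 -> legal
(3,4): flips 1 -> legal
(4,2): no bracket -> illegal
(4,3): flips 2 -> legal
(4,4): flips 1 -> legal
B mobility = 10
-- W to move --
(0,2): no bracket -> illegal
(0,3): flips 1 -> legal
(0,5): no bracket -> illegal
(1,0): no bracket -> illegal
(1,4): flips 1 -> legal
(1,5): no bracket -> illegal
(2,0): flips 2 -> legal
(2,4): no bracket -> illegal
(3,0): flips 1 -> legal
(3,1): flips 2 -> legal
(4,1): flips 1 -> legal
(4,2): flips 2 -> legal
(4,3): no bracket -> illegal
W mobility = 7

Answer: B=10 W=7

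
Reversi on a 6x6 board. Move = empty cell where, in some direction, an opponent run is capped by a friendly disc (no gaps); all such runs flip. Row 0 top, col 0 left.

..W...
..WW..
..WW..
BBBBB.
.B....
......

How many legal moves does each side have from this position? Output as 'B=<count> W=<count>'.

-- B to move --
(0,1): flips 2 -> legal
(0,3): flips 2 -> legal
(0,4): flips 2 -> legal
(1,1): flips 1 -> legal
(1,4): flips 1 -> legal
(2,1): no bracket -> illegal
(2,4): no bracket -> illegal
B mobility = 5
-- W to move --
(2,0): no bracket -> illegal
(2,1): no bracket -> illegal
(2,4): no bracket -> illegal
(2,5): no bracket -> illegal
(3,5): no bracket -> illegal
(4,0): flips 1 -> legal
(4,2): flips 1 -> legal
(4,3): flips 1 -> legal
(4,4): flips 1 -> legal
(4,5): flips 1 -> legal
(5,0): flips 2 -> legal
(5,1): no bracket -> illegal
(5,2): no bracket -> illegal
W mobility = 6

Answer: B=5 W=6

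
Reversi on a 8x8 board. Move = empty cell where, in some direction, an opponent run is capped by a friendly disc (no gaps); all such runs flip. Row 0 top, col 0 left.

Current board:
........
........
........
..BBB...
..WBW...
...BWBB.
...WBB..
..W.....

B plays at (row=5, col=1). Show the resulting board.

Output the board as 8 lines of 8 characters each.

Place B at (5,1); scan 8 dirs for brackets.
Dir NW: first cell '.' (not opp) -> no flip
Dir N: first cell '.' (not opp) -> no flip
Dir NE: opp run (4,2) capped by B -> flip
Dir W: first cell '.' (not opp) -> no flip
Dir E: first cell '.' (not opp) -> no flip
Dir SW: first cell '.' (not opp) -> no flip
Dir S: first cell '.' (not opp) -> no flip
Dir SE: first cell '.' (not opp) -> no flip
All flips: (4,2)

Answer: ........
........
........
..BBB...
..BBW...
.B.BWBB.
...WBB..
..W.....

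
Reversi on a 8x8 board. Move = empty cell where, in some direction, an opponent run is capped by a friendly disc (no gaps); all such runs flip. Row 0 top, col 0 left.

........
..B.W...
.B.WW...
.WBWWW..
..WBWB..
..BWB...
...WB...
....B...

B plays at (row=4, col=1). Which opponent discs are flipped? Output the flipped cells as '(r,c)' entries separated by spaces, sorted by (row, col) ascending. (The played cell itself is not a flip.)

Dir NW: first cell '.' (not opp) -> no flip
Dir N: opp run (3,1) capped by B -> flip
Dir NE: first cell 'B' (not opp) -> no flip
Dir W: first cell '.' (not opp) -> no flip
Dir E: opp run (4,2) capped by B -> flip
Dir SW: first cell '.' (not opp) -> no flip
Dir S: first cell '.' (not opp) -> no flip
Dir SE: first cell 'B' (not opp) -> no flip

Answer: (3,1) (4,2)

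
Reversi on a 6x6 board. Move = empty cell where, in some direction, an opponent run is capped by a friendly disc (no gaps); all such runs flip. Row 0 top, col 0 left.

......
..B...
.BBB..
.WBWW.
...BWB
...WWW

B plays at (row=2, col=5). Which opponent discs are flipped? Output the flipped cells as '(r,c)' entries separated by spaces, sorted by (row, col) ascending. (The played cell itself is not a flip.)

Answer: (3,4)

Derivation:
Dir NW: first cell '.' (not opp) -> no flip
Dir N: first cell '.' (not opp) -> no flip
Dir NE: edge -> no flip
Dir W: first cell '.' (not opp) -> no flip
Dir E: edge -> no flip
Dir SW: opp run (3,4) capped by B -> flip
Dir S: first cell '.' (not opp) -> no flip
Dir SE: edge -> no flip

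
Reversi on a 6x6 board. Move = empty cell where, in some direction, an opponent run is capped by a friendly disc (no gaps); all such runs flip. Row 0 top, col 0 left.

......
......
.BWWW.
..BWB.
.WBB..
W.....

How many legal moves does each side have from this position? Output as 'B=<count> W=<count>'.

-- B to move --
(1,1): no bracket -> illegal
(1,2): flips 2 -> legal
(1,3): flips 2 -> legal
(1,4): flips 2 -> legal
(1,5): flips 2 -> legal
(2,5): flips 3 -> legal
(3,0): no bracket -> illegal
(3,1): no bracket -> illegal
(3,5): no bracket -> illegal
(4,0): flips 1 -> legal
(4,4): no bracket -> illegal
(5,1): no bracket -> illegal
(5,2): no bracket -> illegal
B mobility = 6
-- W to move --
(1,0): no bracket -> illegal
(1,1): no bracket -> illegal
(1,2): no bracket -> illegal
(2,0): flips 1 -> legal
(2,5): no bracket -> illegal
(3,0): no bracket -> illegal
(3,1): flips 1 -> legal
(3,5): flips 1 -> legal
(4,4): flips 3 -> legal
(4,5): flips 1 -> legal
(5,1): flips 1 -> legal
(5,2): flips 2 -> legal
(5,3): flips 1 -> legal
(5,4): no bracket -> illegal
W mobility = 8

Answer: B=6 W=8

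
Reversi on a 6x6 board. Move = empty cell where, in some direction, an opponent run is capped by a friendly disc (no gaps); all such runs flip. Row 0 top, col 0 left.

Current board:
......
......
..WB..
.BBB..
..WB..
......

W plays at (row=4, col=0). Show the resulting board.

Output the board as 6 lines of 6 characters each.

Answer: ......
......
..WB..
.WBB..
W.WB..
......

Derivation:
Place W at (4,0); scan 8 dirs for brackets.
Dir NW: edge -> no flip
Dir N: first cell '.' (not opp) -> no flip
Dir NE: opp run (3,1) capped by W -> flip
Dir W: edge -> no flip
Dir E: first cell '.' (not opp) -> no flip
Dir SW: edge -> no flip
Dir S: first cell '.' (not opp) -> no flip
Dir SE: first cell '.' (not opp) -> no flip
All flips: (3,1)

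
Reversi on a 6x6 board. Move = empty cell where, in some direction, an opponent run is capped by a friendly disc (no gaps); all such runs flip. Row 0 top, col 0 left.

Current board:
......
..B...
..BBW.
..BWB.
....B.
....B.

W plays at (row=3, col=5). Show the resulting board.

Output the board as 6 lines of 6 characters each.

Answer: ......
..B...
..BBW.
..BWWW
....B.
....B.

Derivation:
Place W at (3,5); scan 8 dirs for brackets.
Dir NW: first cell 'W' (not opp) -> no flip
Dir N: first cell '.' (not opp) -> no flip
Dir NE: edge -> no flip
Dir W: opp run (3,4) capped by W -> flip
Dir E: edge -> no flip
Dir SW: opp run (4,4), next='.' -> no flip
Dir S: first cell '.' (not opp) -> no flip
Dir SE: edge -> no flip
All flips: (3,4)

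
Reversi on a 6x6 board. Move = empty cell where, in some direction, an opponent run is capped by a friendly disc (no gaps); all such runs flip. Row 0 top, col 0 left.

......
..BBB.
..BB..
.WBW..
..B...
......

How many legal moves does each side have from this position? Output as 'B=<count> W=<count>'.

Answer: B=7 W=5

Derivation:
-- B to move --
(2,0): flips 1 -> legal
(2,1): no bracket -> illegal
(2,4): flips 1 -> legal
(3,0): flips 1 -> legal
(3,4): flips 1 -> legal
(4,0): flips 1 -> legal
(4,1): no bracket -> illegal
(4,3): flips 1 -> legal
(4,4): flips 1 -> legal
B mobility = 7
-- W to move --
(0,1): no bracket -> illegal
(0,2): no bracket -> illegal
(0,3): flips 2 -> legal
(0,4): flips 2 -> legal
(0,5): no bracket -> illegal
(1,1): flips 1 -> legal
(1,5): no bracket -> illegal
(2,1): no bracket -> illegal
(2,4): no bracket -> illegal
(2,5): no bracket -> illegal
(3,4): no bracket -> illegal
(4,1): no bracket -> illegal
(4,3): no bracket -> illegal
(5,1): flips 1 -> legal
(5,2): no bracket -> illegal
(5,3): flips 1 -> legal
W mobility = 5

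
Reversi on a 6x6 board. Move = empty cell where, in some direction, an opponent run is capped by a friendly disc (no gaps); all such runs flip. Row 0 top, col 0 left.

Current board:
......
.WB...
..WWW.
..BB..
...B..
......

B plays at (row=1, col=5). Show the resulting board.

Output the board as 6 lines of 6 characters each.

Answer: ......
.WB..B
..WWB.
..BB..
...B..
......

Derivation:
Place B at (1,5); scan 8 dirs for brackets.
Dir NW: first cell '.' (not opp) -> no flip
Dir N: first cell '.' (not opp) -> no flip
Dir NE: edge -> no flip
Dir W: first cell '.' (not opp) -> no flip
Dir E: edge -> no flip
Dir SW: opp run (2,4) capped by B -> flip
Dir S: first cell '.' (not opp) -> no flip
Dir SE: edge -> no flip
All flips: (2,4)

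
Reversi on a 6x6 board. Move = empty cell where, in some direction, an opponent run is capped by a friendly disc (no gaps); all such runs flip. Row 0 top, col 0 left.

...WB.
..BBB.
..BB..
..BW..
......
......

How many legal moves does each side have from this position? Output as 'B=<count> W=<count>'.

Answer: B=4 W=5

Derivation:
-- B to move --
(0,2): flips 1 -> legal
(2,4): no bracket -> illegal
(3,4): flips 1 -> legal
(4,2): no bracket -> illegal
(4,3): flips 1 -> legal
(4,4): flips 1 -> legal
B mobility = 4
-- W to move --
(0,1): no bracket -> illegal
(0,2): no bracket -> illegal
(0,5): flips 1 -> legal
(1,1): flips 1 -> legal
(1,5): no bracket -> illegal
(2,1): flips 1 -> legal
(2,4): no bracket -> illegal
(2,5): flips 1 -> legal
(3,1): flips 1 -> legal
(3,4): no bracket -> illegal
(4,1): no bracket -> illegal
(4,2): no bracket -> illegal
(4,3): no bracket -> illegal
W mobility = 5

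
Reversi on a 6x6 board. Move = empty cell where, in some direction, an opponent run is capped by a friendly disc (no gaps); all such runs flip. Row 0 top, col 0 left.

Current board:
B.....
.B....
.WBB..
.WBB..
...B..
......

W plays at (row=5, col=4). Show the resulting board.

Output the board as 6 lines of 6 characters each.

Answer: B.....
.B....
.WBB..
.WWB..
...W..
....W.

Derivation:
Place W at (5,4); scan 8 dirs for brackets.
Dir NW: opp run (4,3) (3,2) capped by W -> flip
Dir N: first cell '.' (not opp) -> no flip
Dir NE: first cell '.' (not opp) -> no flip
Dir W: first cell '.' (not opp) -> no flip
Dir E: first cell '.' (not opp) -> no flip
Dir SW: edge -> no flip
Dir S: edge -> no flip
Dir SE: edge -> no flip
All flips: (3,2) (4,3)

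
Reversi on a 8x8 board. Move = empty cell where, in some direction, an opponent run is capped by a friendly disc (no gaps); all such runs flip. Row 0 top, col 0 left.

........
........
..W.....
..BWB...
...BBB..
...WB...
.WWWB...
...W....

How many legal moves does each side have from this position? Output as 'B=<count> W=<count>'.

-- B to move --
(1,1): flips 2 -> legal
(1,2): flips 1 -> legal
(1,3): no bracket -> illegal
(2,1): no bracket -> illegal
(2,3): flips 1 -> legal
(2,4): no bracket -> illegal
(3,1): no bracket -> illegal
(4,2): flips 1 -> legal
(5,0): no bracket -> illegal
(5,1): no bracket -> illegal
(5,2): flips 1 -> legal
(6,0): flips 3 -> legal
(7,0): no bracket -> illegal
(7,1): flips 2 -> legal
(7,2): flips 1 -> legal
(7,4): no bracket -> illegal
B mobility = 8
-- W to move --
(2,1): no bracket -> illegal
(2,3): no bracket -> illegal
(2,4): no bracket -> illegal
(2,5): no bracket -> illegal
(3,1): flips 1 -> legal
(3,5): flips 2 -> legal
(3,6): flips 2 -> legal
(4,1): no bracket -> illegal
(4,2): flips 1 -> legal
(4,6): no bracket -> illegal
(5,2): no bracket -> illegal
(5,5): flips 3 -> legal
(5,6): no bracket -> illegal
(6,5): flips 1 -> legal
(7,4): no bracket -> illegal
(7,5): flips 1 -> legal
W mobility = 7

Answer: B=8 W=7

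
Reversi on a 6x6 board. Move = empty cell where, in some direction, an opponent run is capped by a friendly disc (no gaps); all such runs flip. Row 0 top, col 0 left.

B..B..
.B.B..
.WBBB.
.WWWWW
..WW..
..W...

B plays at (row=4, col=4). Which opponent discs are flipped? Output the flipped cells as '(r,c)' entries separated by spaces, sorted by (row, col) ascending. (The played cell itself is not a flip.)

Answer: (3,3) (3,4)

Derivation:
Dir NW: opp run (3,3) capped by B -> flip
Dir N: opp run (3,4) capped by B -> flip
Dir NE: opp run (3,5), next=edge -> no flip
Dir W: opp run (4,3) (4,2), next='.' -> no flip
Dir E: first cell '.' (not opp) -> no flip
Dir SW: first cell '.' (not opp) -> no flip
Dir S: first cell '.' (not opp) -> no flip
Dir SE: first cell '.' (not opp) -> no flip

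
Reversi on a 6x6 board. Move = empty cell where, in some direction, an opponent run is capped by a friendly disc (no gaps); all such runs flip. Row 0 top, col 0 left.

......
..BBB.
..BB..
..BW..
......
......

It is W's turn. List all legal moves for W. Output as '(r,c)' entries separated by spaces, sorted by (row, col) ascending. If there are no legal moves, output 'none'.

(0,1): no bracket -> illegal
(0,2): no bracket -> illegal
(0,3): flips 2 -> legal
(0,4): no bracket -> illegal
(0,5): no bracket -> illegal
(1,1): flips 1 -> legal
(1,5): no bracket -> illegal
(2,1): no bracket -> illegal
(2,4): no bracket -> illegal
(2,5): no bracket -> illegal
(3,1): flips 1 -> legal
(3,4): no bracket -> illegal
(4,1): no bracket -> illegal
(4,2): no bracket -> illegal
(4,3): no bracket -> illegal

Answer: (0,3) (1,1) (3,1)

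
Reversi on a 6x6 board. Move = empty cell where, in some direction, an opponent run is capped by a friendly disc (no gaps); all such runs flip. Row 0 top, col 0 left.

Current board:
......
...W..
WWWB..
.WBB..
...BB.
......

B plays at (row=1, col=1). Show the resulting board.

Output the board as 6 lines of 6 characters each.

Answer: ......
.B.W..
WWBB..
.WBB..
...BB.
......

Derivation:
Place B at (1,1); scan 8 dirs for brackets.
Dir NW: first cell '.' (not opp) -> no flip
Dir N: first cell '.' (not opp) -> no flip
Dir NE: first cell '.' (not opp) -> no flip
Dir W: first cell '.' (not opp) -> no flip
Dir E: first cell '.' (not opp) -> no flip
Dir SW: opp run (2,0), next=edge -> no flip
Dir S: opp run (2,1) (3,1), next='.' -> no flip
Dir SE: opp run (2,2) capped by B -> flip
All flips: (2,2)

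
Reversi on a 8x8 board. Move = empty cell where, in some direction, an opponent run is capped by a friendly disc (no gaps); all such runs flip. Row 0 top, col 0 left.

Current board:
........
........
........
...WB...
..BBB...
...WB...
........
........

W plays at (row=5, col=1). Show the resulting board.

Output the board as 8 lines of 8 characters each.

Place W at (5,1); scan 8 dirs for brackets.
Dir NW: first cell '.' (not opp) -> no flip
Dir N: first cell '.' (not opp) -> no flip
Dir NE: opp run (4,2) capped by W -> flip
Dir W: first cell '.' (not opp) -> no flip
Dir E: first cell '.' (not opp) -> no flip
Dir SW: first cell '.' (not opp) -> no flip
Dir S: first cell '.' (not opp) -> no flip
Dir SE: first cell '.' (not opp) -> no flip
All flips: (4,2)

Answer: ........
........
........
...WB...
..WBB...
.W.WB...
........
........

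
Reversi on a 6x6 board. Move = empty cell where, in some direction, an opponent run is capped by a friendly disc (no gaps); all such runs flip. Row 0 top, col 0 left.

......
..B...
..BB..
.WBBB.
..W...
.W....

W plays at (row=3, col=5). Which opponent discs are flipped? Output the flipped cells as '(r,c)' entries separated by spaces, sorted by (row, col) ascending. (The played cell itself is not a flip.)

Answer: (3,2) (3,3) (3,4)

Derivation:
Dir NW: first cell '.' (not opp) -> no flip
Dir N: first cell '.' (not opp) -> no flip
Dir NE: edge -> no flip
Dir W: opp run (3,4) (3,3) (3,2) capped by W -> flip
Dir E: edge -> no flip
Dir SW: first cell '.' (not opp) -> no flip
Dir S: first cell '.' (not opp) -> no flip
Dir SE: edge -> no flip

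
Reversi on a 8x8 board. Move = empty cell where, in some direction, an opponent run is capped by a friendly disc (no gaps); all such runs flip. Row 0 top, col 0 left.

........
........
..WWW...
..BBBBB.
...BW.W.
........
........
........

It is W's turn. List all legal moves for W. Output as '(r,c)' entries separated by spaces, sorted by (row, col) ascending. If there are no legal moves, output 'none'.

(2,1): no bracket -> illegal
(2,5): no bracket -> illegal
(2,6): flips 2 -> legal
(2,7): no bracket -> illegal
(3,1): no bracket -> illegal
(3,7): no bracket -> illegal
(4,1): flips 1 -> legal
(4,2): flips 3 -> legal
(4,5): flips 1 -> legal
(4,7): no bracket -> illegal
(5,2): no bracket -> illegal
(5,3): flips 2 -> legal
(5,4): no bracket -> illegal

Answer: (2,6) (4,1) (4,2) (4,5) (5,3)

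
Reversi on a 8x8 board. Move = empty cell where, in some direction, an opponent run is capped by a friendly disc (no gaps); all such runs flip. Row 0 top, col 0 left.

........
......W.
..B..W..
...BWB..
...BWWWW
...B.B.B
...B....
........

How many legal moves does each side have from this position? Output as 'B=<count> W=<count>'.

-- B to move --
(0,5): no bracket -> illegal
(0,6): no bracket -> illegal
(0,7): flips 3 -> legal
(1,4): no bracket -> illegal
(1,5): flips 1 -> legal
(1,7): no bracket -> illegal
(2,3): no bracket -> illegal
(2,4): no bracket -> illegal
(2,6): no bracket -> illegal
(2,7): no bracket -> illegal
(3,6): no bracket -> illegal
(3,7): flips 2 -> legal
(5,4): no bracket -> illegal
(5,6): no bracket -> illegal
B mobility = 3
-- W to move --
(1,1): flips 2 -> legal
(1,2): no bracket -> illegal
(1,3): no bracket -> illegal
(2,1): no bracket -> illegal
(2,3): no bracket -> illegal
(2,4): flips 1 -> legal
(2,6): flips 1 -> legal
(3,1): no bracket -> illegal
(3,2): flips 1 -> legal
(3,6): flips 1 -> legal
(4,2): flips 1 -> legal
(5,2): flips 1 -> legal
(5,4): no bracket -> illegal
(5,6): no bracket -> illegal
(6,2): flips 1 -> legal
(6,4): flips 1 -> legal
(6,5): flips 1 -> legal
(6,6): flips 1 -> legal
(6,7): flips 1 -> legal
(7,2): no bracket -> illegal
(7,3): no bracket -> illegal
(7,4): no bracket -> illegal
W mobility = 12

Answer: B=3 W=12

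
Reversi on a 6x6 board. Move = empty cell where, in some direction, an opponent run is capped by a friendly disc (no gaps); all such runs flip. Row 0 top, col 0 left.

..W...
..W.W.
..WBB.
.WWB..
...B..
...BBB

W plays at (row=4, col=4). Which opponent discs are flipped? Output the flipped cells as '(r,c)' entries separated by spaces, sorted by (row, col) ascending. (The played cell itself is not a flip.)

Dir NW: opp run (3,3) capped by W -> flip
Dir N: first cell '.' (not opp) -> no flip
Dir NE: first cell '.' (not opp) -> no flip
Dir W: opp run (4,3), next='.' -> no flip
Dir E: first cell '.' (not opp) -> no flip
Dir SW: opp run (5,3), next=edge -> no flip
Dir S: opp run (5,4), next=edge -> no flip
Dir SE: opp run (5,5), next=edge -> no flip

Answer: (3,3)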